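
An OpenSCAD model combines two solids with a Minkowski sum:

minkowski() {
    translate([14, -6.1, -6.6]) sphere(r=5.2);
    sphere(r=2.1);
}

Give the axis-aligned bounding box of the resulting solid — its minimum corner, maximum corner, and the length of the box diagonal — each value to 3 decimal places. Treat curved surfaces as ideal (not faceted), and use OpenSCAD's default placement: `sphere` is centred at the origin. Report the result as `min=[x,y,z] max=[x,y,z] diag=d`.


A = translate([14, -6.1, -6.6]) sphere(r=5.2) → bbox [8.8,-11.3,-11.8] .. [19.2,-0.9,-1.4]
B = sphere(r=2.1) → bbox [-2.1,-2.1,-2.1] .. [2.1,2.1,2.1]
lo = A.lo+B.lo = [8.8-2.1, -11.3-2.1, -11.8-2.1] = [6.700,-13.400,-13.900]
hi = A.hi+B.hi = [19.2+2.1, -0.9+2.1, -1.4+2.1] = [21.300,1.200,0.700]
diag = √(14.6²+14.6²+14.6²) = √639.48 = 25.288

min=[6.700,-13.400,-13.900] max=[21.300,1.200,0.700] diag=25.288


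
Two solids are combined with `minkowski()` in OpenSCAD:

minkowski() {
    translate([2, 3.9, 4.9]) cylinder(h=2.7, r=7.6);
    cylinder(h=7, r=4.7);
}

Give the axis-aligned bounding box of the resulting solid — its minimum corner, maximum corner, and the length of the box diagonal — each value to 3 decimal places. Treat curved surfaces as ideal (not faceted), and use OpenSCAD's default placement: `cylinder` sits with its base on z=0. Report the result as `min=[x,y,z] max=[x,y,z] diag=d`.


min=[-10.300,-8.400,4.900] max=[14.300,16.200,14.600] diag=36.117

A = translate([2, 3.9, 4.9]) cylinder(h=2.7, r=7.6) → bbox [-5.6,-3.7,4.9] .. [9.6,11.5,7.6]
B = cylinder(h=7, r=4.7) → bbox [-4.7,-4.7,0] .. [4.7,4.7,7]
lo = A.lo+B.lo = [-5.6-4.7, -3.7-4.7, 4.9+0] = [-10.300,-8.400,4.900]
hi = A.hi+B.hi = [9.6+4.7, 11.5+4.7, 7.6+7] = [14.300,16.200,14.600]
diag = √(24.6²+24.6²+9.7²) = √1304.41 = 36.117


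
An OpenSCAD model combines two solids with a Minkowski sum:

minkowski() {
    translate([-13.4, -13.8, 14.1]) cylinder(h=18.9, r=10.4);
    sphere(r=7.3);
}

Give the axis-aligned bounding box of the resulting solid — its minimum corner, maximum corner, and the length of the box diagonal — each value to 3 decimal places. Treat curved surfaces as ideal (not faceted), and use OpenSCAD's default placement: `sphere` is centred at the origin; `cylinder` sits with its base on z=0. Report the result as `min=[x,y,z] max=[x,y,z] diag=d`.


A = translate([-13.4, -13.8, 14.1]) cylinder(h=18.9, r=10.4) → bbox [-23.8,-24.2,14.1] .. [-3,-3.4,33]
B = sphere(r=7.3) → bbox [-7.3,-7.3,-7.3] .. [7.3,7.3,7.3]
lo = A.lo+B.lo = [-23.8-7.3, -24.2-7.3, 14.1-7.3] = [-31.100,-31.500,6.800]
hi = A.hi+B.hi = [-3+7.3, -3.4+7.3, 33+7.3] = [4.300,3.900,40.300]
diag = √(35.4²+35.4²+33.5²) = √3628.57 = 60.238

min=[-31.100,-31.500,6.800] max=[4.300,3.900,40.300] diag=60.238


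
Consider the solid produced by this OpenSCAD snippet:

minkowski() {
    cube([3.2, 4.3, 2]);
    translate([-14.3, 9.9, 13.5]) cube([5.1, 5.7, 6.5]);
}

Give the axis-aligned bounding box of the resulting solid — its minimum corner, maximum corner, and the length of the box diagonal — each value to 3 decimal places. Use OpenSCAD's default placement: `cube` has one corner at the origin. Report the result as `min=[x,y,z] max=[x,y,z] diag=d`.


A = translate([-14.3, 9.9, 13.5]) cube([5.1, 5.7, 6.5]) → bbox [-14.3,9.9,13.5] .. [-9.2,15.6,20]
B = cube([3.2, 4.3, 2]) → bbox [0,0,0] .. [3.2,4.3,2]
lo = A.lo+B.lo = [-14.3+0, 9.9+0, 13.5+0] = [-14.300,9.900,13.500]
hi = A.hi+B.hi = [-9.2+3.2, 15.6+4.3, 20+2] = [-6.000,19.900,22.000]
diag = √(8.3²+10²+8.5²) = √241.14 = 15.529

min=[-14.300,9.900,13.500] max=[-6.000,19.900,22.000] diag=15.529


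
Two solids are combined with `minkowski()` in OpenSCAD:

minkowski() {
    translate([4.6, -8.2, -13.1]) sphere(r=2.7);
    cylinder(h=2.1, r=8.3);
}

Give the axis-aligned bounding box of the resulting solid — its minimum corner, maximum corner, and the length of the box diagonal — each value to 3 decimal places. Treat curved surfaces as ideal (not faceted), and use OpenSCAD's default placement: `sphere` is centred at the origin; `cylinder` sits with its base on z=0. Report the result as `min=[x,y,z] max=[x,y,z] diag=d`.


A = translate([4.6, -8.2, -13.1]) sphere(r=2.7) → bbox [1.9,-10.9,-15.8] .. [7.3,-5.5,-10.4]
B = cylinder(h=2.1, r=8.3) → bbox [-8.3,-8.3,0] .. [8.3,8.3,2.1]
lo = A.lo+B.lo = [1.9-8.3, -10.9-8.3, -15.8+0] = [-6.400,-19.200,-15.800]
hi = A.hi+B.hi = [7.3+8.3, -5.5+8.3, -10.4+2.1] = [15.600,2.800,-8.300]
diag = √(22²+22²+7.5²) = √1024.25 = 32.004

min=[-6.400,-19.200,-15.800] max=[15.600,2.800,-8.300] diag=32.004


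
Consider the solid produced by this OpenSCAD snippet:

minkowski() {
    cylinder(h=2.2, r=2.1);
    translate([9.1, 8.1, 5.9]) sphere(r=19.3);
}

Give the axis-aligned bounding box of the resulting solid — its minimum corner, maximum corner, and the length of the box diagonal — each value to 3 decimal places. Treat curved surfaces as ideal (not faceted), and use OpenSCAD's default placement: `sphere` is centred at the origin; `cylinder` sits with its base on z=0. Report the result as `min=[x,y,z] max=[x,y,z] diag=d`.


min=[-12.300,-13.300,-13.400] max=[30.500,29.500,27.400] diag=72.995

A = translate([9.1, 8.1, 5.9]) sphere(r=19.3) → bbox [-10.2,-11.2,-13.4] .. [28.4,27.4,25.2]
B = cylinder(h=2.2, r=2.1) → bbox [-2.1,-2.1,0] .. [2.1,2.1,2.2]
lo = A.lo+B.lo = [-10.2-2.1, -11.2-2.1, -13.4+0] = [-12.300,-13.300,-13.400]
hi = A.hi+B.hi = [28.4+2.1, 27.4+2.1, 25.2+2.2] = [30.500,29.500,27.400]
diag = √(42.8²+42.8²+40.8²) = √5328.32 = 72.995


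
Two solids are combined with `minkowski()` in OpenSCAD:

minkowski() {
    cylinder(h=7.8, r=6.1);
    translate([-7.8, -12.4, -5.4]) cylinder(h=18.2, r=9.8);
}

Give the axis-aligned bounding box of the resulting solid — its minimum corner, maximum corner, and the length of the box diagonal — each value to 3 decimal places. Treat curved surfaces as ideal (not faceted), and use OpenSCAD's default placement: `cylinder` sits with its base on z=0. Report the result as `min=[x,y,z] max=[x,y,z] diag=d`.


min=[-23.700,-28.300,-5.400] max=[8.100,3.500,20.600] diag=51.947

A = translate([-7.8, -12.4, -5.4]) cylinder(h=18.2, r=9.8) → bbox [-17.6,-22.2,-5.4] .. [2,-2.6,12.8]
B = cylinder(h=7.8, r=6.1) → bbox [-6.1,-6.1,0] .. [6.1,6.1,7.8]
lo = A.lo+B.lo = [-17.6-6.1, -22.2-6.1, -5.4+0] = [-23.700,-28.300,-5.400]
hi = A.hi+B.hi = [2+6.1, -2.6+6.1, 12.8+7.8] = [8.100,3.500,20.600]
diag = √(31.8²+31.8²+26²) = √2698.48 = 51.947


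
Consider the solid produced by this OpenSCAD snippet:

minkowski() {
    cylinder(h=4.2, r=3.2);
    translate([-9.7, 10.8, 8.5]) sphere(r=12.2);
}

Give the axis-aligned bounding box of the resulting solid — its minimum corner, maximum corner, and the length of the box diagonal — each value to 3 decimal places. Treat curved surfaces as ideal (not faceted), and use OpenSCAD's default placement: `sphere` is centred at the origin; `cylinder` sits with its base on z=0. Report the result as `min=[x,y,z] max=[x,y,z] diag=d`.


min=[-25.100,-4.600,-3.700] max=[5.700,26.200,24.900] diag=52.108

A = translate([-9.7, 10.8, 8.5]) sphere(r=12.2) → bbox [-21.9,-1.4,-3.7] .. [2.5,23,20.7]
B = cylinder(h=4.2, r=3.2) → bbox [-3.2,-3.2,0] .. [3.2,3.2,4.2]
lo = A.lo+B.lo = [-21.9-3.2, -1.4-3.2, -3.7+0] = [-25.100,-4.600,-3.700]
hi = A.hi+B.hi = [2.5+3.2, 23+3.2, 20.7+4.2] = [5.700,26.200,24.900]
diag = √(30.8²+30.8²+28.6²) = √2715.24 = 52.108


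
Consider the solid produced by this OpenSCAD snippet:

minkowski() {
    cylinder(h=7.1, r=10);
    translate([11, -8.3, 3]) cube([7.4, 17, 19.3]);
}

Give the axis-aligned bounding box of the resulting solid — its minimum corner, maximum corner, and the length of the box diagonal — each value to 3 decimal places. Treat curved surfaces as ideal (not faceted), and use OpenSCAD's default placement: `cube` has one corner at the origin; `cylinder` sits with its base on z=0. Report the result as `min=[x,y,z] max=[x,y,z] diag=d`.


A = translate([11, -8.3, 3]) cube([7.4, 17, 19.3]) → bbox [11,-8.3,3] .. [18.4,8.7,22.3]
B = cylinder(h=7.1, r=10) → bbox [-10,-10,0] .. [10,10,7.1]
lo = A.lo+B.lo = [11-10, -8.3-10, 3+0] = [1.000,-18.300,3.000]
hi = A.hi+B.hi = [18.4+10, 8.7+10, 22.3+7.1] = [28.400,18.700,29.400]
diag = √(27.4²+37²+26.4²) = √2816.72 = 53.073

min=[1.000,-18.300,3.000] max=[28.400,18.700,29.400] diag=53.073


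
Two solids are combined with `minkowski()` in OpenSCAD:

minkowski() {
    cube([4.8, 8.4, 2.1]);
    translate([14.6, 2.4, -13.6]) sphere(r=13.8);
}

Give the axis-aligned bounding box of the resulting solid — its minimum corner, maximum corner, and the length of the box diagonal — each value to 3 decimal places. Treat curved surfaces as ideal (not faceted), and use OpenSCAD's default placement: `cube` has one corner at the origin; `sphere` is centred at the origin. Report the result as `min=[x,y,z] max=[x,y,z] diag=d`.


min=[0.800,-11.400,-27.400] max=[33.200,24.600,2.300] diag=56.814

A = translate([14.6, 2.4, -13.6]) sphere(r=13.8) → bbox [0.8,-11.4,-27.4] .. [28.4,16.2,0.2]
B = cube([4.8, 8.4, 2.1]) → bbox [0,0,0] .. [4.8,8.4,2.1]
lo = A.lo+B.lo = [0.8+0, -11.4+0, -27.4+0] = [0.800,-11.400,-27.400]
hi = A.hi+B.hi = [28.4+4.8, 16.2+8.4, 0.2+2.1] = [33.200,24.600,2.300]
diag = √(32.4²+36²+29.7²) = √3227.85 = 56.814


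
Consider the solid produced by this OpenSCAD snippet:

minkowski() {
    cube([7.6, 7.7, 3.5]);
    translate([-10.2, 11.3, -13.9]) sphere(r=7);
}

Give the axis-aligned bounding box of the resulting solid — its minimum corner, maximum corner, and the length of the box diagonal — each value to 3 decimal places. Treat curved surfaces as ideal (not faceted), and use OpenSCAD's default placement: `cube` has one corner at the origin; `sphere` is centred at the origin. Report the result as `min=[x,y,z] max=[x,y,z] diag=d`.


min=[-17.200,4.300,-20.900] max=[4.400,26.000,-3.400] diag=35.266

A = translate([-10.2, 11.3, -13.9]) sphere(r=7) → bbox [-17.2,4.3,-20.9] .. [-3.2,18.3,-6.9]
B = cube([7.6, 7.7, 3.5]) → bbox [0,0,0] .. [7.6,7.7,3.5]
lo = A.lo+B.lo = [-17.2+0, 4.3+0, -20.9+0] = [-17.200,4.300,-20.900]
hi = A.hi+B.hi = [-3.2+7.6, 18.3+7.7, -6.9+3.5] = [4.400,26.000,-3.400]
diag = √(21.6²+21.7²+17.5²) = √1243.7 = 35.266


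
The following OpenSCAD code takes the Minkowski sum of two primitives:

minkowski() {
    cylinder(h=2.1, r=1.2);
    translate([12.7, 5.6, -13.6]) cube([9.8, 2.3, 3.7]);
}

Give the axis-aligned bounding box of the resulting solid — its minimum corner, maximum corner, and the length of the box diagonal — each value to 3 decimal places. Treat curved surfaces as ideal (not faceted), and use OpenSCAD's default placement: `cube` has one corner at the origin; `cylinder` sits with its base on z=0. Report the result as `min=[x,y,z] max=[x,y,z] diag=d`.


min=[11.500,4.400,-13.600] max=[23.700,9.100,-7.800] diag=14.303

A = translate([12.7, 5.6, -13.6]) cube([9.8, 2.3, 3.7]) → bbox [12.7,5.6,-13.6] .. [22.5,7.9,-9.9]
B = cylinder(h=2.1, r=1.2) → bbox [-1.2,-1.2,0] .. [1.2,1.2,2.1]
lo = A.lo+B.lo = [12.7-1.2, 5.6-1.2, -13.6+0] = [11.500,4.400,-13.600]
hi = A.hi+B.hi = [22.5+1.2, 7.9+1.2, -9.9+2.1] = [23.700,9.100,-7.800]
diag = √(12.2²+4.7²+5.8²) = √204.57 = 14.303


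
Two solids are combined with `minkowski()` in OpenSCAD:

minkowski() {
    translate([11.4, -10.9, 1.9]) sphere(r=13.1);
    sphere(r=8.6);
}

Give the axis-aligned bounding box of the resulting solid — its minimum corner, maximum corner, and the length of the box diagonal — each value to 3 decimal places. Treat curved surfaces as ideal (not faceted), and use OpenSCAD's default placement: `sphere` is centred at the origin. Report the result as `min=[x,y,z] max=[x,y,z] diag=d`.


min=[-10.300,-32.600,-19.800] max=[33.100,10.800,23.600] diag=75.171

A = translate([11.4, -10.9, 1.9]) sphere(r=13.1) → bbox [-1.7,-24,-11.2] .. [24.5,2.2,15]
B = sphere(r=8.6) → bbox [-8.6,-8.6,-8.6] .. [8.6,8.6,8.6]
lo = A.lo+B.lo = [-1.7-8.6, -24-8.6, -11.2-8.6] = [-10.300,-32.600,-19.800]
hi = A.hi+B.hi = [24.5+8.6, 2.2+8.6, 15+8.6] = [33.100,10.800,23.600]
diag = √(43.4²+43.4²+43.4²) = √5650.68 = 75.171


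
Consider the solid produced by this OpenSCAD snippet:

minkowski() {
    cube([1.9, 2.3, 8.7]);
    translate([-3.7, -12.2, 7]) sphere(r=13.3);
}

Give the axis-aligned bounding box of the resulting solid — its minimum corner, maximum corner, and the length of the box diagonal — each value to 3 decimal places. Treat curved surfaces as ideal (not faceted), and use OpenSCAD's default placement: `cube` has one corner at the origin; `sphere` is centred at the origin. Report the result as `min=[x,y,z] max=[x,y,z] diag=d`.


A = translate([-3.7, -12.2, 7]) sphere(r=13.3) → bbox [-17,-25.5,-6.3] .. [9.6,1.1,20.3]
B = cube([1.9, 2.3, 8.7]) → bbox [0,0,0] .. [1.9,2.3,8.7]
lo = A.lo+B.lo = [-17+0, -25.5+0, -6.3+0] = [-17.000,-25.500,-6.300]
hi = A.hi+B.hi = [9.6+1.9, 1.1+2.3, 20.3+8.7] = [11.500,3.400,29.000]
diag = √(28.5²+28.9²+35.3²) = √2893.55 = 53.792

min=[-17.000,-25.500,-6.300] max=[11.500,3.400,29.000] diag=53.792


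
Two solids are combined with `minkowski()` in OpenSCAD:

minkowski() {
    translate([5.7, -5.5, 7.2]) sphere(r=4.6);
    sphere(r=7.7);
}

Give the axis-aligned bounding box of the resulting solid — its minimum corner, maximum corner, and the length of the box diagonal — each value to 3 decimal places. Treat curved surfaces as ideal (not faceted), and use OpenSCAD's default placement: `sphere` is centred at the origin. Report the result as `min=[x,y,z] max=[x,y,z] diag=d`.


A = translate([5.7, -5.5, 7.2]) sphere(r=4.6) → bbox [1.1,-10.1,2.6] .. [10.3,-0.9,11.8]
B = sphere(r=7.7) → bbox [-7.7,-7.7,-7.7] .. [7.7,7.7,7.7]
lo = A.lo+B.lo = [1.1-7.7, -10.1-7.7, 2.6-7.7] = [-6.600,-17.800,-5.100]
hi = A.hi+B.hi = [10.3+7.7, -0.9+7.7, 11.8+7.7] = [18.000,6.800,19.500]
diag = √(24.6²+24.6²+24.6²) = √1815.48 = 42.608

min=[-6.600,-17.800,-5.100] max=[18.000,6.800,19.500] diag=42.608


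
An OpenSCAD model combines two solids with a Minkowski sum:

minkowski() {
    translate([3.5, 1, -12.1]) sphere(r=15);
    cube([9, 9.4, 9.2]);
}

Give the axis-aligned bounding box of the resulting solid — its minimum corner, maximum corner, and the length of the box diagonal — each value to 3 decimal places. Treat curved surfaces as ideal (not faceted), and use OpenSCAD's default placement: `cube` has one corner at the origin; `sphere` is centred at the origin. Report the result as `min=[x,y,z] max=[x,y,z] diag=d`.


min=[-11.500,-14.000,-27.100] max=[27.500,25.400,12.100] diag=67.897

A = translate([3.5, 1, -12.1]) sphere(r=15) → bbox [-11.5,-14,-27.1] .. [18.5,16,2.9]
B = cube([9, 9.4, 9.2]) → bbox [0,0,0] .. [9,9.4,9.2]
lo = A.lo+B.lo = [-11.5+0, -14+0, -27.1+0] = [-11.500,-14.000,-27.100]
hi = A.hi+B.hi = [18.5+9, 16+9.4, 2.9+9.2] = [27.500,25.400,12.100]
diag = √(39²+39.4²+39.2²) = √4610 = 67.897


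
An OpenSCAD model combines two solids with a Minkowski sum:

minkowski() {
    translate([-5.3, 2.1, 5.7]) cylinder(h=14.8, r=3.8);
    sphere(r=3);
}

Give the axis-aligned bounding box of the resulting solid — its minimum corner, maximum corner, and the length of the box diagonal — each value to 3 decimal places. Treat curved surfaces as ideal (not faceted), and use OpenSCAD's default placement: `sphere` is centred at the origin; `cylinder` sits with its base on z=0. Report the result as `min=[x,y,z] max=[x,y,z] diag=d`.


A = translate([-5.3, 2.1, 5.7]) cylinder(h=14.8, r=3.8) → bbox [-9.1,-1.7,5.7] .. [-1.5,5.9,20.5]
B = sphere(r=3) → bbox [-3,-3,-3] .. [3,3,3]
lo = A.lo+B.lo = [-9.1-3, -1.7-3, 5.7-3] = [-12.100,-4.700,2.700]
hi = A.hi+B.hi = [-1.5+3, 5.9+3, 20.5+3] = [1.500,8.900,23.500]
diag = √(13.6²+13.6²+20.8²) = √802.56 = 28.329

min=[-12.100,-4.700,2.700] max=[1.500,8.900,23.500] diag=28.329


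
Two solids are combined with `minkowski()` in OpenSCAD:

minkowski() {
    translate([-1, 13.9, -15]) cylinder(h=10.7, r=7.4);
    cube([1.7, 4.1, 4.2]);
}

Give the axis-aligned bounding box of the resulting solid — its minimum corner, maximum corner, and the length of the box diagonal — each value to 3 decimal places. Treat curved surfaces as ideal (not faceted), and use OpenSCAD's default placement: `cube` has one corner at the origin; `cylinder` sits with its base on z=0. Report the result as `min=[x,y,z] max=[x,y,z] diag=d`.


min=[-8.400,6.500,-15.000] max=[8.100,25.400,-0.100] diag=29.180

A = translate([-1, 13.9, -15]) cylinder(h=10.7, r=7.4) → bbox [-8.4,6.5,-15] .. [6.4,21.3,-4.3]
B = cube([1.7, 4.1, 4.2]) → bbox [0,0,0] .. [1.7,4.1,4.2]
lo = A.lo+B.lo = [-8.4+0, 6.5+0, -15+0] = [-8.400,6.500,-15.000]
hi = A.hi+B.hi = [6.4+1.7, 21.3+4.1, -4.3+4.2] = [8.100,25.400,-0.100]
diag = √(16.5²+18.9²+14.9²) = √851.47 = 29.180


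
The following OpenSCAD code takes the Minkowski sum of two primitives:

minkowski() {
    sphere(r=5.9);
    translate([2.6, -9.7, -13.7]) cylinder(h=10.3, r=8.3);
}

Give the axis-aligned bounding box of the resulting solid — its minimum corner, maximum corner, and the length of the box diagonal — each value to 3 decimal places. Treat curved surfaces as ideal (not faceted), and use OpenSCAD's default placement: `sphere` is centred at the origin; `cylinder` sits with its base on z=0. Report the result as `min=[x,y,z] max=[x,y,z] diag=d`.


A = translate([2.6, -9.7, -13.7]) cylinder(h=10.3, r=8.3) → bbox [-5.7,-18,-13.7] .. [10.9,-1.4,-3.4]
B = sphere(r=5.9) → bbox [-5.9,-5.9,-5.9] .. [5.9,5.9,5.9]
lo = A.lo+B.lo = [-5.7-5.9, -18-5.9, -13.7-5.9] = [-11.600,-23.900,-19.600]
hi = A.hi+B.hi = [10.9+5.9, -1.4+5.9, -3.4+5.9] = [16.800,4.500,2.500]
diag = √(28.4²+28.4²+22.1²) = √2101.53 = 45.842

min=[-11.600,-23.900,-19.600] max=[16.800,4.500,2.500] diag=45.842


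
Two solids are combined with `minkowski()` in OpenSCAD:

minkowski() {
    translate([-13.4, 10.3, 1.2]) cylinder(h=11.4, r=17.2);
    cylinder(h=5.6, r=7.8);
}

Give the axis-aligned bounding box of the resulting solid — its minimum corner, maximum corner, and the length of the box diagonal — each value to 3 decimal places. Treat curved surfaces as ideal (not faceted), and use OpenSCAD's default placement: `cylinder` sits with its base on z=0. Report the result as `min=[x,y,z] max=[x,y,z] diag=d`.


A = translate([-13.4, 10.3, 1.2]) cylinder(h=11.4, r=17.2) → bbox [-30.6,-6.9,1.2] .. [3.8,27.5,12.6]
B = cylinder(h=5.6, r=7.8) → bbox [-7.8,-7.8,0] .. [7.8,7.8,5.6]
lo = A.lo+B.lo = [-30.6-7.8, -6.9-7.8, 1.2+0] = [-38.400,-14.700,1.200]
hi = A.hi+B.hi = [3.8+7.8, 27.5+7.8, 12.6+5.6] = [11.600,35.300,18.200]
diag = √(50²+50²+17²) = √5289 = 72.726

min=[-38.400,-14.700,1.200] max=[11.600,35.300,18.200] diag=72.726


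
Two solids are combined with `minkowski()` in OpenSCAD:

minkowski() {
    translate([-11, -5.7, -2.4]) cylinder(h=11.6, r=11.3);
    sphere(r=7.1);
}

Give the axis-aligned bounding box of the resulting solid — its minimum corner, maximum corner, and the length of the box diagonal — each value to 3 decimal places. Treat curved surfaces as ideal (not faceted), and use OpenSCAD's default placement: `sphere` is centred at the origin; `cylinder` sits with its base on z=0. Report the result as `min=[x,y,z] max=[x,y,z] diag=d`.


min=[-29.400,-24.100,-9.500] max=[7.400,12.700,16.300] diag=58.087

A = translate([-11, -5.7, -2.4]) cylinder(h=11.6, r=11.3) → bbox [-22.3,-17,-2.4] .. [0.3,5.6,9.2]
B = sphere(r=7.1) → bbox [-7.1,-7.1,-7.1] .. [7.1,7.1,7.1]
lo = A.lo+B.lo = [-22.3-7.1, -17-7.1, -2.4-7.1] = [-29.400,-24.100,-9.500]
hi = A.hi+B.hi = [0.3+7.1, 5.6+7.1, 9.2+7.1] = [7.400,12.700,16.300]
diag = √(36.8²+36.8²+25.8²) = √3374.12 = 58.087


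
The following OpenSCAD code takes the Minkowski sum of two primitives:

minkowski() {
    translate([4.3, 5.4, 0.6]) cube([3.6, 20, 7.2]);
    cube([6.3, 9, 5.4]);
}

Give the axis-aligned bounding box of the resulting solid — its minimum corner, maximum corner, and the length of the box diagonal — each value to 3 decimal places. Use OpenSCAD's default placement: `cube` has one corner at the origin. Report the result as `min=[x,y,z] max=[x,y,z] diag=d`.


min=[4.300,5.400,0.600] max=[14.200,34.400,13.200] diag=33.133

A = translate([4.3, 5.4, 0.6]) cube([3.6, 20, 7.2]) → bbox [4.3,5.4,0.6] .. [7.9,25.4,7.8]
B = cube([6.3, 9, 5.4]) → bbox [0,0,0] .. [6.3,9,5.4]
lo = A.lo+B.lo = [4.3+0, 5.4+0, 0.6+0] = [4.300,5.400,0.600]
hi = A.hi+B.hi = [7.9+6.3, 25.4+9, 7.8+5.4] = [14.200,34.400,13.200]
diag = √(9.9²+29²+12.6²) = √1097.77 = 33.133


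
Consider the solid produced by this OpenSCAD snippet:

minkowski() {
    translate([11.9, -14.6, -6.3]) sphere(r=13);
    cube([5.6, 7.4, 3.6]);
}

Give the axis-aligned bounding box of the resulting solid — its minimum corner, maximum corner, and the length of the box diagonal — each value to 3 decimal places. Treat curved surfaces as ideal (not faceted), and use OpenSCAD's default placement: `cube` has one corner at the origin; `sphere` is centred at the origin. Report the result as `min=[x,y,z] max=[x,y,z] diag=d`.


min=[-1.100,-27.600,-19.300] max=[30.500,5.800,10.300] diag=54.683

A = translate([11.9, -14.6, -6.3]) sphere(r=13) → bbox [-1.1,-27.6,-19.3] .. [24.9,-1.6,6.7]
B = cube([5.6, 7.4, 3.6]) → bbox [0,0,0] .. [5.6,7.4,3.6]
lo = A.lo+B.lo = [-1.1+0, -27.6+0, -19.3+0] = [-1.100,-27.600,-19.300]
hi = A.hi+B.hi = [24.9+5.6, -1.6+7.4, 6.7+3.6] = [30.500,5.800,10.300]
diag = √(31.6²+33.4²+29.6²) = √2990.28 = 54.683


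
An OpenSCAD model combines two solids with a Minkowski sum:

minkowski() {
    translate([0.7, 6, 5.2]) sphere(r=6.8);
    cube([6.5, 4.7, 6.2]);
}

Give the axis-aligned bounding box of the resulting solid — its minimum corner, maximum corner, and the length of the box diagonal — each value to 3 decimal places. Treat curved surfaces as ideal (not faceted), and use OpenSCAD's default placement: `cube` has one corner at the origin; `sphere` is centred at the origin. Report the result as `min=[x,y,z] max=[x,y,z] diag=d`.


min=[-6.100,-0.800,-1.600] max=[14.000,17.500,18.200] diag=33.629

A = translate([0.7, 6, 5.2]) sphere(r=6.8) → bbox [-6.1,-0.8,-1.6] .. [7.5,12.8,12]
B = cube([6.5, 4.7, 6.2]) → bbox [0,0,0] .. [6.5,4.7,6.2]
lo = A.lo+B.lo = [-6.1+0, -0.8+0, -1.6+0] = [-6.100,-0.800,-1.600]
hi = A.hi+B.hi = [7.5+6.5, 12.8+4.7, 12+6.2] = [14.000,17.500,18.200]
diag = √(20.1²+18.3²+19.8²) = √1130.94 = 33.629


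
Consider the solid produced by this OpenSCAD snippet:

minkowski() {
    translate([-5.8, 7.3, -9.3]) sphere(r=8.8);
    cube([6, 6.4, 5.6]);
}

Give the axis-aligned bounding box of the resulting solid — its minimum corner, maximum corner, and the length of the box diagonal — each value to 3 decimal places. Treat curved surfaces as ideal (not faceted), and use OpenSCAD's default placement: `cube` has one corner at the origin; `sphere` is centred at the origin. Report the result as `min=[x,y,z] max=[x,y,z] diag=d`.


min=[-14.600,-1.500,-18.100] max=[9.000,22.500,5.100] diag=40.880

A = translate([-5.8, 7.3, -9.3]) sphere(r=8.8) → bbox [-14.6,-1.5,-18.1] .. [3,16.1,-0.5]
B = cube([6, 6.4, 5.6]) → bbox [0,0,0] .. [6,6.4,5.6]
lo = A.lo+B.lo = [-14.6+0, -1.5+0, -18.1+0] = [-14.600,-1.500,-18.100]
hi = A.hi+B.hi = [3+6, 16.1+6.4, -0.5+5.6] = [9.000,22.500,5.100]
diag = √(23.6²+24²+23.2²) = √1671.2 = 40.880


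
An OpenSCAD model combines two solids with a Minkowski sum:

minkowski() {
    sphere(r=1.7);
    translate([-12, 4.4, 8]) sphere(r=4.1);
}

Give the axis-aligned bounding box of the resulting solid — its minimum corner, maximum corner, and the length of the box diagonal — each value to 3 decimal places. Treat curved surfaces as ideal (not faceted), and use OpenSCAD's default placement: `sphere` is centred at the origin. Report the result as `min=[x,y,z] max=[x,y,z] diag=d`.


min=[-17.800,-1.400,2.200] max=[-6.200,10.200,13.800] diag=20.092

A = translate([-12, 4.4, 8]) sphere(r=4.1) → bbox [-16.1,0.3,3.9] .. [-7.9,8.5,12.1]
B = sphere(r=1.7) → bbox [-1.7,-1.7,-1.7] .. [1.7,1.7,1.7]
lo = A.lo+B.lo = [-16.1-1.7, 0.3-1.7, 3.9-1.7] = [-17.800,-1.400,2.200]
hi = A.hi+B.hi = [-7.9+1.7, 8.5+1.7, 12.1+1.7] = [-6.200,10.200,13.800]
diag = √(11.6²+11.6²+11.6²) = √403.68 = 20.092


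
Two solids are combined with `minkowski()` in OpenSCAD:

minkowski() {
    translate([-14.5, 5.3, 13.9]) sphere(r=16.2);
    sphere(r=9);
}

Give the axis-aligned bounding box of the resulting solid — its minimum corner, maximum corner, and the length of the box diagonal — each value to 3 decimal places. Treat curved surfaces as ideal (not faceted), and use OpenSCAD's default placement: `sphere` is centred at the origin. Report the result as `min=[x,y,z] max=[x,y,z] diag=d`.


min=[-39.700,-19.900,-11.300] max=[10.700,30.500,39.100] diag=87.295

A = translate([-14.5, 5.3, 13.9]) sphere(r=16.2) → bbox [-30.7,-10.9,-2.3] .. [1.7,21.5,30.1]
B = sphere(r=9) → bbox [-9,-9,-9] .. [9,9,9]
lo = A.lo+B.lo = [-30.7-9, -10.9-9, -2.3-9] = [-39.700,-19.900,-11.300]
hi = A.hi+B.hi = [1.7+9, 21.5+9, 30.1+9] = [10.700,30.500,39.100]
diag = √(50.4²+50.4²+50.4²) = √7620.48 = 87.295


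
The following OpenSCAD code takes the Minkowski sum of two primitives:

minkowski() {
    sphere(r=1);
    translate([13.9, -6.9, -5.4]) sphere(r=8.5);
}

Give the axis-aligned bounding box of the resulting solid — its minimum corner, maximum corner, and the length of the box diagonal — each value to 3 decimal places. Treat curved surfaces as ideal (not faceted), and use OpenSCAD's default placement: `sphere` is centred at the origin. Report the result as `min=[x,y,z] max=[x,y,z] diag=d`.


min=[4.400,-16.400,-14.900] max=[23.400,2.600,4.100] diag=32.909

A = translate([13.9, -6.9, -5.4]) sphere(r=8.5) → bbox [5.4,-15.4,-13.9] .. [22.4,1.6,3.1]
B = sphere(r=1) → bbox [-1,-1,-1] .. [1,1,1]
lo = A.lo+B.lo = [5.4-1, -15.4-1, -13.9-1] = [4.400,-16.400,-14.900]
hi = A.hi+B.hi = [22.4+1, 1.6+1, 3.1+1] = [23.400,2.600,4.100]
diag = √(19²+19²+19²) = √1083 = 32.909


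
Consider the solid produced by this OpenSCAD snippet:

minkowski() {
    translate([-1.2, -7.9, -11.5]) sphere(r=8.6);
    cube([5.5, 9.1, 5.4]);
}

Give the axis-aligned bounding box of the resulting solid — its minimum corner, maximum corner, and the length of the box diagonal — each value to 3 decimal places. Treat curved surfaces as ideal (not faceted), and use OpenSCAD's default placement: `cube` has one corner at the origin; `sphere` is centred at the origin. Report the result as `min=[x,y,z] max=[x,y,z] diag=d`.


min=[-9.800,-16.500,-20.100] max=[12.900,9.800,2.500] diag=41.446

A = translate([-1.2, -7.9, -11.5]) sphere(r=8.6) → bbox [-9.8,-16.5,-20.1] .. [7.4,0.7,-2.9]
B = cube([5.5, 9.1, 5.4]) → bbox [0,0,0] .. [5.5,9.1,5.4]
lo = A.lo+B.lo = [-9.8+0, -16.5+0, -20.1+0] = [-9.800,-16.500,-20.100]
hi = A.hi+B.hi = [7.4+5.5, 0.7+9.1, -2.9+5.4] = [12.900,9.800,2.500]
diag = √(22.7²+26.3²+22.6²) = √1717.74 = 41.446


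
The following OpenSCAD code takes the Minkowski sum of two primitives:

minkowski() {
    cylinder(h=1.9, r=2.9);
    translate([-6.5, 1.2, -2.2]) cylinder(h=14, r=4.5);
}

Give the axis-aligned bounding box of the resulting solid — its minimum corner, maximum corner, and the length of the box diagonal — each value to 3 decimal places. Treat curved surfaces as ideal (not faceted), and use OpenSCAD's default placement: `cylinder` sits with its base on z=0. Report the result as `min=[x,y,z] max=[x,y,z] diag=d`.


A = translate([-6.5, 1.2, -2.2]) cylinder(h=14, r=4.5) → bbox [-11,-3.3,-2.2] .. [-2,5.7,11.8]
B = cylinder(h=1.9, r=2.9) → bbox [-2.9,-2.9,0] .. [2.9,2.9,1.9]
lo = A.lo+B.lo = [-11-2.9, -3.3-2.9, -2.2+0] = [-13.900,-6.200,-2.200]
hi = A.hi+B.hi = [-2+2.9, 5.7+2.9, 11.8+1.9] = [0.900,8.600,13.700]
diag = √(14.8²+14.8²+15.9²) = √690.89 = 26.285

min=[-13.900,-6.200,-2.200] max=[0.900,8.600,13.700] diag=26.285


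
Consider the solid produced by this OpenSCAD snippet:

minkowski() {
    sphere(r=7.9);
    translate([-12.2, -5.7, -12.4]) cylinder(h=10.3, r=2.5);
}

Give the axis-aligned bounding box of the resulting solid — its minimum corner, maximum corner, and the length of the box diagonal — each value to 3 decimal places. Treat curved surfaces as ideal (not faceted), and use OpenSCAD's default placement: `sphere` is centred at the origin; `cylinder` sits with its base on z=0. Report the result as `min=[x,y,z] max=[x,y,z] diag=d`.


min=[-22.600,-16.100,-20.300] max=[-1.800,4.700,5.800] diag=39.325

A = translate([-12.2, -5.7, -12.4]) cylinder(h=10.3, r=2.5) → bbox [-14.7,-8.2,-12.4] .. [-9.7,-3.2,-2.1]
B = sphere(r=7.9) → bbox [-7.9,-7.9,-7.9] .. [7.9,7.9,7.9]
lo = A.lo+B.lo = [-14.7-7.9, -8.2-7.9, -12.4-7.9] = [-22.600,-16.100,-20.300]
hi = A.hi+B.hi = [-9.7+7.9, -3.2+7.9, -2.1+7.9] = [-1.800,4.700,5.800]
diag = √(20.8²+20.8²+26.1²) = √1546.49 = 39.325


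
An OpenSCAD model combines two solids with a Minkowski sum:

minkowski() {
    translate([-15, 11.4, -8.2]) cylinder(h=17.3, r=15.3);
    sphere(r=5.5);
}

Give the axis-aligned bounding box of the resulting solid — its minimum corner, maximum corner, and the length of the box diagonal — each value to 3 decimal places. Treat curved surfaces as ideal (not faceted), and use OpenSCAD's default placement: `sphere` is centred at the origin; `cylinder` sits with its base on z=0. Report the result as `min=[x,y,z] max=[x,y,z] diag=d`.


min=[-35.800,-9.400,-13.700] max=[5.800,32.200,14.600] diag=65.284

A = translate([-15, 11.4, -8.2]) cylinder(h=17.3, r=15.3) → bbox [-30.3,-3.9,-8.2] .. [0.3,26.7,9.1]
B = sphere(r=5.5) → bbox [-5.5,-5.5,-5.5] .. [5.5,5.5,5.5]
lo = A.lo+B.lo = [-30.3-5.5, -3.9-5.5, -8.2-5.5] = [-35.800,-9.400,-13.700]
hi = A.hi+B.hi = [0.3+5.5, 26.7+5.5, 9.1+5.5] = [5.800,32.200,14.600]
diag = √(41.6²+41.6²+28.3²) = √4262.01 = 65.284


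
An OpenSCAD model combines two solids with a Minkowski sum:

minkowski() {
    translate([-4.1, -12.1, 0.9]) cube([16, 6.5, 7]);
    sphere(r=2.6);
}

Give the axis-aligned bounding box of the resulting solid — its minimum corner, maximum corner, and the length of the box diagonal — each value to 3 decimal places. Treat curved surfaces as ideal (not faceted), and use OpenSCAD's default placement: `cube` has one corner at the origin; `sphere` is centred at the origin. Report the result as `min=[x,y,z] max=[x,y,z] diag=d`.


A = translate([-4.1, -12.1, 0.9]) cube([16, 6.5, 7]) → bbox [-4.1,-12.1,0.9] .. [11.9,-5.6,7.9]
B = sphere(r=2.6) → bbox [-2.6,-2.6,-2.6] .. [2.6,2.6,2.6]
lo = A.lo+B.lo = [-4.1-2.6, -12.1-2.6, 0.9-2.6] = [-6.700,-14.700,-1.700]
hi = A.hi+B.hi = [11.9+2.6, -5.6+2.6, 7.9+2.6] = [14.500,-3.000,10.500]
diag = √(21.2²+11.7²+12.2²) = √735.17 = 27.114

min=[-6.700,-14.700,-1.700] max=[14.500,-3.000,10.500] diag=27.114


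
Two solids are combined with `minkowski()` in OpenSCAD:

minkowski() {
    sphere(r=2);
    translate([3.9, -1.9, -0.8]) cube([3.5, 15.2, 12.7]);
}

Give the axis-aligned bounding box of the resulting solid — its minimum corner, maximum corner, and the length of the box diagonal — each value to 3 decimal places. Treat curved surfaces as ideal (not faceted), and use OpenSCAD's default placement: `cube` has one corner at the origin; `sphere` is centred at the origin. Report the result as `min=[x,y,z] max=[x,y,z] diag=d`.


min=[1.900,-3.900,-2.800] max=[9.400,15.300,13.900] diag=26.529

A = translate([3.9, -1.9, -0.8]) cube([3.5, 15.2, 12.7]) → bbox [3.9,-1.9,-0.8] .. [7.4,13.3,11.9]
B = sphere(r=2) → bbox [-2,-2,-2] .. [2,2,2]
lo = A.lo+B.lo = [3.9-2, -1.9-2, -0.8-2] = [1.900,-3.900,-2.800]
hi = A.hi+B.hi = [7.4+2, 13.3+2, 11.9+2] = [9.400,15.300,13.900]
diag = √(7.5²+19.2²+16.7²) = √703.78 = 26.529


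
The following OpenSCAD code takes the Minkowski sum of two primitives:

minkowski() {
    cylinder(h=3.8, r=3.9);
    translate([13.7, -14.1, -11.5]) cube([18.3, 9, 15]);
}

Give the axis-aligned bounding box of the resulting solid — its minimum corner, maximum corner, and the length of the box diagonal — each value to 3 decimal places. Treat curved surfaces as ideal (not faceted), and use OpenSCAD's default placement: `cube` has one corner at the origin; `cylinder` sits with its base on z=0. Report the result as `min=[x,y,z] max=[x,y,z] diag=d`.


min=[9.800,-18.000,-11.500] max=[35.900,-1.200,7.300] diag=36.289

A = translate([13.7, -14.1, -11.5]) cube([18.3, 9, 15]) → bbox [13.7,-14.1,-11.5] .. [32,-5.1,3.5]
B = cylinder(h=3.8, r=3.9) → bbox [-3.9,-3.9,0] .. [3.9,3.9,3.8]
lo = A.lo+B.lo = [13.7-3.9, -14.1-3.9, -11.5+0] = [9.800,-18.000,-11.500]
hi = A.hi+B.hi = [32+3.9, -5.1+3.9, 3.5+3.8] = [35.900,-1.200,7.300]
diag = √(26.1²+16.8²+18.8²) = √1316.89 = 36.289


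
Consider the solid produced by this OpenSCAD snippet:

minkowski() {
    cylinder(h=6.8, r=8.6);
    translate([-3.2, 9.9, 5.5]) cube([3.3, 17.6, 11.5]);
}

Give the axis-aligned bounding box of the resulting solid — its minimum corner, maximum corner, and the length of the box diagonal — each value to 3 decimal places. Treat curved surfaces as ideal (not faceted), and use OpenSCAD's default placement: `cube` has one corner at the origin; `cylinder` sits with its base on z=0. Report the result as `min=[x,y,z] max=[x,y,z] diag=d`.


A = translate([-3.2, 9.9, 5.5]) cube([3.3, 17.6, 11.5]) → bbox [-3.2,9.9,5.5] .. [0.1,27.5,17]
B = cylinder(h=6.8, r=8.6) → bbox [-8.6,-8.6,0] .. [8.6,8.6,6.8]
lo = A.lo+B.lo = [-3.2-8.6, 9.9-8.6, 5.5+0] = [-11.800,1.300,5.500]
hi = A.hi+B.hi = [0.1+8.6, 27.5+8.6, 17+6.8] = [8.700,36.100,23.800]
diag = √(20.5²+34.8²+18.3²) = √1966.18 = 44.342

min=[-11.800,1.300,5.500] max=[8.700,36.100,23.800] diag=44.342


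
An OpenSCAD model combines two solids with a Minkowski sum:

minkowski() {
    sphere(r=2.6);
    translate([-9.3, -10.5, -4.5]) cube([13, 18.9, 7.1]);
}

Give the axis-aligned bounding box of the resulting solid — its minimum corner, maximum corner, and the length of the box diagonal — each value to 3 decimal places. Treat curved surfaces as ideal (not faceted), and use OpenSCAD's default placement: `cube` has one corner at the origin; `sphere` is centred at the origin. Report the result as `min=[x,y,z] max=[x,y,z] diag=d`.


A = translate([-9.3, -10.5, -4.5]) cube([13, 18.9, 7.1]) → bbox [-9.3,-10.5,-4.5] .. [3.7,8.4,2.6]
B = sphere(r=2.6) → bbox [-2.6,-2.6,-2.6] .. [2.6,2.6,2.6]
lo = A.lo+B.lo = [-9.3-2.6, -10.5-2.6, -4.5-2.6] = [-11.900,-13.100,-7.100]
hi = A.hi+B.hi = [3.7+2.6, 8.4+2.6, 2.6+2.6] = [6.300,11.000,5.200]
diag = √(18.2²+24.1²+12.3²) = √1063.34 = 32.609

min=[-11.900,-13.100,-7.100] max=[6.300,11.000,5.200] diag=32.609


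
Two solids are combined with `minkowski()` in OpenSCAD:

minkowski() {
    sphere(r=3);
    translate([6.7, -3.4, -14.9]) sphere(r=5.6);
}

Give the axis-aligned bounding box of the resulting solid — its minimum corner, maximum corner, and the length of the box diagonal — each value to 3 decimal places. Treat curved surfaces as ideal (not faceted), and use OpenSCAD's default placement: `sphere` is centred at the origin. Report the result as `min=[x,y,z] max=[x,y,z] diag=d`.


A = translate([6.7, -3.4, -14.9]) sphere(r=5.6) → bbox [1.1,-9,-20.5] .. [12.3,2.2,-9.3]
B = sphere(r=3) → bbox [-3,-3,-3] .. [3,3,3]
lo = A.lo+B.lo = [1.1-3, -9-3, -20.5-3] = [-1.900,-12.000,-23.500]
hi = A.hi+B.hi = [12.3+3, 2.2+3, -9.3+3] = [15.300,5.200,-6.300]
diag = √(17.2²+17.2²+17.2²) = √887.52 = 29.791

min=[-1.900,-12.000,-23.500] max=[15.300,5.200,-6.300] diag=29.791


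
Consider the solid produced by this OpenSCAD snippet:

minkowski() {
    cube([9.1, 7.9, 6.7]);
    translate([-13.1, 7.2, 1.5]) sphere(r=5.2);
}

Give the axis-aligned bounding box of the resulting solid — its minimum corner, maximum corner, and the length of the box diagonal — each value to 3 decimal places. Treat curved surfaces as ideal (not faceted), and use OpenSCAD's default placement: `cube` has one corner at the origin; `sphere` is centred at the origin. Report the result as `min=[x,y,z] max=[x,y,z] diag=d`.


min=[-18.300,2.000,-3.700] max=[1.200,20.300,13.400] diag=31.742

A = translate([-13.1, 7.2, 1.5]) sphere(r=5.2) → bbox [-18.3,2,-3.7] .. [-7.9,12.4,6.7]
B = cube([9.1, 7.9, 6.7]) → bbox [0,0,0] .. [9.1,7.9,6.7]
lo = A.lo+B.lo = [-18.3+0, 2+0, -3.7+0] = [-18.300,2.000,-3.700]
hi = A.hi+B.hi = [-7.9+9.1, 12.4+7.9, 6.7+6.7] = [1.200,20.300,13.400]
diag = √(19.5²+18.3²+17.1²) = √1007.55 = 31.742


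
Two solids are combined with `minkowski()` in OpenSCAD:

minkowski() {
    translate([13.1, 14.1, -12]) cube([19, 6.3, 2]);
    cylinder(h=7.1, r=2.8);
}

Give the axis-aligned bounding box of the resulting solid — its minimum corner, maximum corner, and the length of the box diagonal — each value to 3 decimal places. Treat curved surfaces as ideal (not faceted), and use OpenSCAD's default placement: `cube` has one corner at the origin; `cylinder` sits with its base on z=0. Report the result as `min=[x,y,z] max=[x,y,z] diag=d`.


min=[10.300,11.300,-12.000] max=[34.900,23.200,-2.900] diag=28.802

A = translate([13.1, 14.1, -12]) cube([19, 6.3, 2]) → bbox [13.1,14.1,-12] .. [32.1,20.4,-10]
B = cylinder(h=7.1, r=2.8) → bbox [-2.8,-2.8,0] .. [2.8,2.8,7.1]
lo = A.lo+B.lo = [13.1-2.8, 14.1-2.8, -12+0] = [10.300,11.300,-12.000]
hi = A.hi+B.hi = [32.1+2.8, 20.4+2.8, -10+7.1] = [34.900,23.200,-2.900]
diag = √(24.6²+11.9²+9.1²) = √829.58 = 28.802


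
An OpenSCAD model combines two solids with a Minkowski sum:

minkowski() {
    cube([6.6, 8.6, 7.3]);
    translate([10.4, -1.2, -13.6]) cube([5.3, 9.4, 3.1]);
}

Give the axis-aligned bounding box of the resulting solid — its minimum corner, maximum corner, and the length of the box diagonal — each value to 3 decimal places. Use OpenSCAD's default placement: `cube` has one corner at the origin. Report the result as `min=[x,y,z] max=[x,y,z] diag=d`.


A = translate([10.4, -1.2, -13.6]) cube([5.3, 9.4, 3.1]) → bbox [10.4,-1.2,-13.6] .. [15.7,8.2,-10.5]
B = cube([6.6, 8.6, 7.3]) → bbox [0,0,0] .. [6.6,8.6,7.3]
lo = A.lo+B.lo = [10.4+0, -1.2+0, -13.6+0] = [10.400,-1.200,-13.600]
hi = A.hi+B.hi = [15.7+6.6, 8.2+8.6, -10.5+7.3] = [22.300,16.800,-3.200]
diag = √(11.9²+18²+10.4²) = √573.77 = 23.953

min=[10.400,-1.200,-13.600] max=[22.300,16.800,-3.200] diag=23.953


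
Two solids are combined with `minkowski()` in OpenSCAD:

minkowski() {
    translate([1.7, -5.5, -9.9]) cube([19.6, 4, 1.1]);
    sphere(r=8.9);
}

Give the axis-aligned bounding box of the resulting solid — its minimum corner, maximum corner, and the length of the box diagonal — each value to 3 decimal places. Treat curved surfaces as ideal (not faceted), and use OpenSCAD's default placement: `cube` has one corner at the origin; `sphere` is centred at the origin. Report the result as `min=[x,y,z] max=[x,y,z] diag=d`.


min=[-7.200,-14.400,-18.800] max=[30.200,7.400,0.100] diag=47.236

A = translate([1.7, -5.5, -9.9]) cube([19.6, 4, 1.1]) → bbox [1.7,-5.5,-9.9] .. [21.3,-1.5,-8.8]
B = sphere(r=8.9) → bbox [-8.9,-8.9,-8.9] .. [8.9,8.9,8.9]
lo = A.lo+B.lo = [1.7-8.9, -5.5-8.9, -9.9-8.9] = [-7.200,-14.400,-18.800]
hi = A.hi+B.hi = [21.3+8.9, -1.5+8.9, -8.8+8.9] = [30.200,7.400,0.100]
diag = √(37.4²+21.8²+18.9²) = √2231.21 = 47.236


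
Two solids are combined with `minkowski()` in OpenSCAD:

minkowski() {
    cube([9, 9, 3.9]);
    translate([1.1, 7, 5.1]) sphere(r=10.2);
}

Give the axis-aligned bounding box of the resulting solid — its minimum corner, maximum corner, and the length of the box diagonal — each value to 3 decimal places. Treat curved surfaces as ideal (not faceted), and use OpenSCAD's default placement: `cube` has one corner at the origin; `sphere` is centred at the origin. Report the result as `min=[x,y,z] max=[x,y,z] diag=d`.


min=[-9.100,-3.200,-5.100] max=[20.300,26.200,19.200] diag=48.158

A = translate([1.1, 7, 5.1]) sphere(r=10.2) → bbox [-9.1,-3.2,-5.1] .. [11.3,17.2,15.3]
B = cube([9, 9, 3.9]) → bbox [0,0,0] .. [9,9,3.9]
lo = A.lo+B.lo = [-9.1+0, -3.2+0, -5.1+0] = [-9.100,-3.200,-5.100]
hi = A.hi+B.hi = [11.3+9, 17.2+9, 15.3+3.9] = [20.300,26.200,19.200]
diag = √(29.4²+29.4²+24.3²) = √2319.21 = 48.158
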